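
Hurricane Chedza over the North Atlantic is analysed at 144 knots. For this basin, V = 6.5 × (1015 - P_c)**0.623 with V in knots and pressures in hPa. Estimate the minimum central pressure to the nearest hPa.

ΔP = (V / 6.5)^(1/0.623) = (144/6.5)^1.605.
144/6.5 = 22.154; 22.154^1.605 ≈ 144.42 hPa.
P_c = 1015 − 144.42 = 870.58 ≈ 871 hPa.

871 hPa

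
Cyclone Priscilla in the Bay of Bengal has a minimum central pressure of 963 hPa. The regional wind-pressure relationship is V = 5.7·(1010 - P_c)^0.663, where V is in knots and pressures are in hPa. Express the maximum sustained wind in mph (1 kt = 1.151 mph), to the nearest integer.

ΔP = 1010 − 963 = 47 hPa.
V ≈ 5.7 × 47^0.663 = 5.7 × 12.841 ≈ 73.194 kt.
73.194 × 1.151 ≈ 84.25 mph → 84 mph.

84 mph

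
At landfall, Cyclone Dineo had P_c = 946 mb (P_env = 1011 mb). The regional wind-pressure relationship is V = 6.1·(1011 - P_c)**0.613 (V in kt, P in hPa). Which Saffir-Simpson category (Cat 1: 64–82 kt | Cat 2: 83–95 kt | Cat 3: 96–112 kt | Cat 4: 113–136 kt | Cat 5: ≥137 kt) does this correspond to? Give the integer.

ΔP = 1011 − 946 = 65 mb.
V ≈ 6.1 × 65^0.613 = 6.1 × 12.92 ≈ 79 kt.
79 kt falls in the Category 1 band.

1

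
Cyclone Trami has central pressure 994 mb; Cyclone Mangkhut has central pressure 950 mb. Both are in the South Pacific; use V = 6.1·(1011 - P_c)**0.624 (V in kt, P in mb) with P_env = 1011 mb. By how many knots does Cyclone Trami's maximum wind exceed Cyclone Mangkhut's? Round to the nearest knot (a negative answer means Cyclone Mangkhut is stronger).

-44 kt

Cyclone Trami: ΔP = 17; V ≈ 6.1 × 17^0.624 ≈ 35.74 kt.
Cyclone Mangkhut: ΔP = 61; V ≈ 6.1 × 61^0.624 ≈ 79.32 kt.
Difference ≈ 35.74 − 79.32 = -43.58 → -44 kt.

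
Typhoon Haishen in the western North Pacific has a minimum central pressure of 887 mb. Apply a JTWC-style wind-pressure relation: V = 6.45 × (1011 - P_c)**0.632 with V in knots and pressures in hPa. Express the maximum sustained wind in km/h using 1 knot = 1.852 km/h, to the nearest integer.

251 km/h

ΔP = 1011 − 887 = 124 mb.
V ≈ 6.45 × 124^0.632 = 6.45 × 21.040 ≈ 135.707 kt.
135.707 × 1.852 ≈ 251.33 km/h → 251 km/h.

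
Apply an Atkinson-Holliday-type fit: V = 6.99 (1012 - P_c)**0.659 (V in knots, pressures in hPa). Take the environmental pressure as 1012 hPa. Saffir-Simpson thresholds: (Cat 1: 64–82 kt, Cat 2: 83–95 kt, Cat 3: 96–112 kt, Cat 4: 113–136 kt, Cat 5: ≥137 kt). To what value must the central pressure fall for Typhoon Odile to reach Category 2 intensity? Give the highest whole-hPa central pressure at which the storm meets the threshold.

Category 2 begins at V = 83 kt.
Required ΔP = (83/6.99)^(1/0.659) = 11.874^1.517 ≈ 42.72 hPa.
P_c ≤ 1012 − 42.72 = 969.28, so the highest integer P_c is 969 hPa.

969 hPa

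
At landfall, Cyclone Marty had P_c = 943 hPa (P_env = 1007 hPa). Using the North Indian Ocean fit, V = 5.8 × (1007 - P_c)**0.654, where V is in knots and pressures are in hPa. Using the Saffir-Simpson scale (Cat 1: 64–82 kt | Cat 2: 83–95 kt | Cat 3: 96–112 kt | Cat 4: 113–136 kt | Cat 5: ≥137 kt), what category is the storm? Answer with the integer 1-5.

2

ΔP = 1007 − 943 = 64 hPa.
V ≈ 5.8 × 64^0.654 = 5.8 × 15.18 ≈ 88 kt.
88 kt falls in the Category 2 band.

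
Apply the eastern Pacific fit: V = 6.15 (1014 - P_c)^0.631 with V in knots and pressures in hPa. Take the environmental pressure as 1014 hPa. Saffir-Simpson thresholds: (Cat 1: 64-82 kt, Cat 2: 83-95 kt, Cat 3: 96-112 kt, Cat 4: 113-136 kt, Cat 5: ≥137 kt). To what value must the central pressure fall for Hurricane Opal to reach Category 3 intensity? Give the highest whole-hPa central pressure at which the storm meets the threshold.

936 hPa

Category 3 begins at V = 96 kt.
Required ΔP = (96/6.15)^(1/0.631) = 15.610^1.585 ≈ 77.85 hPa.
P_c ≤ 1014 − 77.85 = 936.15, so the highest integer P_c is 936 hPa.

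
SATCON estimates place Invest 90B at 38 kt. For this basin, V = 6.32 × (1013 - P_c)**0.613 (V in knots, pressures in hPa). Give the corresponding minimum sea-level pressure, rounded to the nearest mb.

ΔP = (V / 6.32)^(1/0.613) = (38/6.32)^1.631.
38/6.32 = 6.013; 6.013^1.631 ≈ 18.66 mb.
P_c = 1013 − 18.66 = 994.34 ≈ 994 mb.

994 mb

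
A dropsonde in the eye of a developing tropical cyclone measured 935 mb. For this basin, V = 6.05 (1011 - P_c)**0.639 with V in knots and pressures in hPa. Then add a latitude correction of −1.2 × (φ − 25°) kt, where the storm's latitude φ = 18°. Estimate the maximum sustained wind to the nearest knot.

105 kt

ΔP = 1011 − 935 = 76 mb.
76^0.639 ≈ 15.916.
V ≈ 6.05 × 15.916 ≈ 96.3 kt.
Latitude correction: −1.2 × (18 − 25) = 8.4 kt.
Corrected V ≈ 104.7 kt → 105 kt.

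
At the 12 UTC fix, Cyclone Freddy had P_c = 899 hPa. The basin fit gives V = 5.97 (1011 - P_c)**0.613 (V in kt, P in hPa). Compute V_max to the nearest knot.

108 kt

ΔP = 1011 − 899 = 112 hPa.
112^0.613 ≈ 18.037.
V ≈ 5.97 × 18.037 ≈ 107.7 kt.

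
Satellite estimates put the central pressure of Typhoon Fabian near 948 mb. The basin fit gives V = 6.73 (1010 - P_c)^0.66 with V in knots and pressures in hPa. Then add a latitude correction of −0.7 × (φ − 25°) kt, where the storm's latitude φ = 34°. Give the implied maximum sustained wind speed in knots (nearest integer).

96 kt

ΔP = 1010 − 948 = 62 mb.
62^0.66 ≈ 15.240.
V ≈ 6.73 × 15.240 ≈ 102.6 kt.
Latitude correction: −0.7 × (34 − 25) = -6.3 kt.
Corrected V ≈ 96.3 kt → 96 kt.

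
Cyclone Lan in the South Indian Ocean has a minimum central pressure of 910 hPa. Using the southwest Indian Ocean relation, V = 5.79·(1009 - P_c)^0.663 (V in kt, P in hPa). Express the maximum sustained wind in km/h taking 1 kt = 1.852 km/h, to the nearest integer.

226 km/h

ΔP = 1009 − 910 = 99 hPa.
V ≈ 5.79 × 99^0.663 = 5.79 × 21.043 ≈ 121.839 kt.
121.839 × 1.852 ≈ 225.64 km/h → 226 km/h.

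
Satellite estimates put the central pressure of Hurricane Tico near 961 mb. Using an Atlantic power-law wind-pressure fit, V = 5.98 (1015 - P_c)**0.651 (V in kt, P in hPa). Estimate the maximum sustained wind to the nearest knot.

80 kt

ΔP = 1015 − 961 = 54 mb.
54^0.651 ≈ 13.421.
V ≈ 5.98 × 13.421 ≈ 80.3 kt.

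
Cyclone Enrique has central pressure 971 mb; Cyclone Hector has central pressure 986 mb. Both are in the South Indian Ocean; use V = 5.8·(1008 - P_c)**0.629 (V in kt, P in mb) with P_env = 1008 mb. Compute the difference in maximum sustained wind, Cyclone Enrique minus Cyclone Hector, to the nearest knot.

16 kt

Cyclone Enrique: ΔP = 37; V ≈ 5.8 × 37^0.629 ≈ 56.21 kt.
Cyclone Hector: ΔP = 22; V ≈ 5.8 × 22^0.629 ≈ 40.53 kt.
Difference ≈ 56.21 − 40.53 = 15.68 → 16 kt.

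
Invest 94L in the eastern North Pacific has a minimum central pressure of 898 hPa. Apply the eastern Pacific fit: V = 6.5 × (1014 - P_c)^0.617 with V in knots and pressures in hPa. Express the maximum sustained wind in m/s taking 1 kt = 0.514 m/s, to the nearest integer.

63 m/s

ΔP = 1014 − 898 = 116 hPa.
V ≈ 6.5 × 116^0.617 = 6.5 × 18.783 ≈ 122.091 kt.
122.091 × 0.514 ≈ 62.75 m/s → 63 m/s.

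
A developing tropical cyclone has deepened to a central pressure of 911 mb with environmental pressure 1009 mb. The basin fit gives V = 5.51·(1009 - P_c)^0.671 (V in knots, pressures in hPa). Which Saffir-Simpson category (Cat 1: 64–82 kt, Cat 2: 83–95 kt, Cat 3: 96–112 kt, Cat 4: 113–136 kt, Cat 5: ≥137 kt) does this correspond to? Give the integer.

4

ΔP = 1009 − 911 = 98 mb.
V ≈ 5.51 × 98^0.671 = 5.51 × 21.68 ≈ 119 kt.
119 kt falls in the Category 4 band.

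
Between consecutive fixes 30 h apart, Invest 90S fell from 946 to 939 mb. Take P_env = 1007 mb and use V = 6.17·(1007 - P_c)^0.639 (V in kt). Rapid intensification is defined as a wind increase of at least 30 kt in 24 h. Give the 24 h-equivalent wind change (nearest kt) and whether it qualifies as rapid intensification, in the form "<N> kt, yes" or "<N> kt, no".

5 kt, no

V₁: ΔP = 61, V ≈ 6.17 × 61^0.639 ≈ 85.33 kt.
V₂: ΔP = 68, V ≈ 6.17 × 68^0.639 ≈ 91.47 kt.
ΔV over 30 h = 6.14 kt → 24 h equivalent = 6.14 × 24/30 ≈ 4.91 kt.
5 kt < 30 kt ⇒ not rapid intensification.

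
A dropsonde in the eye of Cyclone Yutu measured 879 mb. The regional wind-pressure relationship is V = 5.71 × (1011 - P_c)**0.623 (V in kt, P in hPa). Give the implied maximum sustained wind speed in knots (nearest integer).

120 kt

ΔP = 1011 − 879 = 132 mb.
132^0.623 ≈ 20.947.
V ≈ 5.71 × 20.947 ≈ 119.6 kt.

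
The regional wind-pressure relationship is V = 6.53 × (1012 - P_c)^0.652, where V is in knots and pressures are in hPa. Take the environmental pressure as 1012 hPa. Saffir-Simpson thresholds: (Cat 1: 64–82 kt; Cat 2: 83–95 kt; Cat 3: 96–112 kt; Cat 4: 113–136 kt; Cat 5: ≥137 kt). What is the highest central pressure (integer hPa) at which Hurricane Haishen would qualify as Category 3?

950 hPa

Category 3 begins at V = 96 kt.
Required ΔP = (96/6.53)^(1/0.652) = 14.701^1.534 ≈ 61.72 hPa.
P_c ≤ 1012 − 61.72 = 950.28, so the highest integer P_c is 950 hPa.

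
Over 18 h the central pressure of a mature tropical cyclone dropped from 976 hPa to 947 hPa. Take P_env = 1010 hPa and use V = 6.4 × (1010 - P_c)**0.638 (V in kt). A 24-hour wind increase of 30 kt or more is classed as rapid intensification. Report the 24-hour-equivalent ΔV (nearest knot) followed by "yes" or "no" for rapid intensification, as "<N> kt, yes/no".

39 kt, yes

V₁: ΔP = 34, V ≈ 6.4 × 34^0.638 ≈ 60.71 kt.
V₂: ΔP = 63, V ≈ 6.4 × 63^0.638 ≈ 89.98 kt.
ΔV over 18 h = 29.27 kt → 24 h equivalent = 29.27 × 24/18 ≈ 39.03 kt.
39 kt ≥ 30 kt ⇒ rapid intensification.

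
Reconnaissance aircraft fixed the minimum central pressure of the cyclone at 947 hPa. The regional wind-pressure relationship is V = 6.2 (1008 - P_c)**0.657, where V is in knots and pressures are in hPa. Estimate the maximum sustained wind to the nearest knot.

ΔP = 1008 − 947 = 61 hPa.
61^0.657 ≈ 14.892.
V ≈ 6.2 × 14.892 ≈ 92.3 kt.

92 kt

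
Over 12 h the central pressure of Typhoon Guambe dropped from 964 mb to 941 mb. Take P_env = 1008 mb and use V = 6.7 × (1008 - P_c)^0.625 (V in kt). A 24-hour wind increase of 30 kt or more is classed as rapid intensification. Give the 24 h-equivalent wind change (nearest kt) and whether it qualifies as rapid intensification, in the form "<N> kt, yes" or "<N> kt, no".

43 kt, yes

V₁: ΔP = 44, V ≈ 6.7 × 44^0.625 ≈ 71.32 kt.
V₂: ΔP = 67, V ≈ 6.7 × 67^0.625 ≈ 92.76 kt.
ΔV over 12 h = 21.44 kt → 24 h equivalent = 21.44 × 24/12 ≈ 42.88 kt.
43 kt ≥ 30 kt ⇒ rapid intensification.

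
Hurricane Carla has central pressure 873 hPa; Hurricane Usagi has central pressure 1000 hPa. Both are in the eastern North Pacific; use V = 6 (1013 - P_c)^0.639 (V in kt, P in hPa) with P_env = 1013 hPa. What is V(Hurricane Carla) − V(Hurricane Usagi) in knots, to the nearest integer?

110 kt

Hurricane Carla: ΔP = 140; V ≈ 6 × 140^0.639 ≈ 141.10 kt.
Hurricane Usagi: ΔP = 13; V ≈ 6 × 13^0.639 ≈ 30.90 kt.
Difference ≈ 141.10 − 30.90 = 110.20 → 110 kt.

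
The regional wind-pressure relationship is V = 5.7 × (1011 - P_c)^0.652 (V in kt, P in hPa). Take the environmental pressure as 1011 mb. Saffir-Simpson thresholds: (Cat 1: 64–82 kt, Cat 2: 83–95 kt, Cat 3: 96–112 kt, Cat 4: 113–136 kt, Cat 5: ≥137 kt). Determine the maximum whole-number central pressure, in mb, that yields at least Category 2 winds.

Category 2 begins at V = 83 kt.
Required ΔP = (83/5.7)^(1/0.652) = 14.561^1.534 ≈ 60.82 mb.
P_c ≤ 1011 − 60.82 = 950.18, so the highest integer P_c is 950 mb.

950 mb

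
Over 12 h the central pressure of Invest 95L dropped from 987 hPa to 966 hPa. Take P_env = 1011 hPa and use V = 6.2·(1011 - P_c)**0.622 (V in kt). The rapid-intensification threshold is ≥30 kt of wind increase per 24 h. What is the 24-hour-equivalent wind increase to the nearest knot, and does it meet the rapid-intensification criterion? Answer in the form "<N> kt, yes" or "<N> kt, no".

V₁: ΔP = 24, V ≈ 6.2 × 24^0.622 ≈ 44.76 kt.
V₂: ΔP = 45, V ≈ 6.2 × 45^0.622 ≈ 66.17 kt.
ΔV over 12 h = 21.41 kt → 24 h equivalent = 21.41 × 24/12 ≈ 42.82 kt.
43 kt ≥ 30 kt ⇒ rapid intensification.

43 kt, yes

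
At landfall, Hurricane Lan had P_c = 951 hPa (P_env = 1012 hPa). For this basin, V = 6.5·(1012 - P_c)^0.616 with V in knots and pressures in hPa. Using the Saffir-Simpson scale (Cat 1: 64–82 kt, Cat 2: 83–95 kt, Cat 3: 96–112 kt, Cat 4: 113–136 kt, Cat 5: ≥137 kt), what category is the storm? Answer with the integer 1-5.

ΔP = 1012 − 951 = 61 hPa.
V ≈ 6.5 × 61^0.616 = 6.5 × 12.58 ≈ 82 kt.
82 kt falls in the Category 1 band.

1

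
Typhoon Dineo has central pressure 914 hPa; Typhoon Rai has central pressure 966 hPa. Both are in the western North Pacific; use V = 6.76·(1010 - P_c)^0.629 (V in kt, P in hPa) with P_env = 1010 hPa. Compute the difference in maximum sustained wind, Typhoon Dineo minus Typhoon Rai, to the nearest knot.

46 kt

Typhoon Dineo: ΔP = 96; V ≈ 6.76 × 96^0.629 ≈ 119.34 kt.
Typhoon Rai: ΔP = 44; V ≈ 6.76 × 44^0.629 ≈ 73.06 kt.
Difference ≈ 119.34 − 73.06 = 46.28 → 46 kt.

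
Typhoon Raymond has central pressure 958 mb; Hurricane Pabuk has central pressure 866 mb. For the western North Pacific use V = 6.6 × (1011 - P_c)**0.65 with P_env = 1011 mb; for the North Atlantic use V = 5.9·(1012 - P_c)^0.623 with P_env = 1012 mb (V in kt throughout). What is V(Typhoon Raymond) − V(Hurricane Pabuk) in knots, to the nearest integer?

Typhoon Raymond: ΔP = 53; V ≈ 6.6 × 53^0.65 ≈ 87.16 kt.
Hurricane Pabuk: ΔP = 146; V ≈ 5.9 × 146^0.623 ≈ 131.60 kt.
Difference ≈ 87.16 − 131.60 = -44.44 → -44 kt.

-44 kt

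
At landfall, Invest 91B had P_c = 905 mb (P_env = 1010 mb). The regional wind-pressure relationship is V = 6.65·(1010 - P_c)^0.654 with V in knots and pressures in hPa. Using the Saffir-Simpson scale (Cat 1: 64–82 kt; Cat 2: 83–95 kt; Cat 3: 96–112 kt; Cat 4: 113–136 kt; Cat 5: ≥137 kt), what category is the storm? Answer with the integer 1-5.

ΔP = 1010 − 905 = 105 mb.
V ≈ 6.65 × 105^0.654 = 6.65 × 20.98 ≈ 140 kt.
140 kt falls in the Category 5 band.

5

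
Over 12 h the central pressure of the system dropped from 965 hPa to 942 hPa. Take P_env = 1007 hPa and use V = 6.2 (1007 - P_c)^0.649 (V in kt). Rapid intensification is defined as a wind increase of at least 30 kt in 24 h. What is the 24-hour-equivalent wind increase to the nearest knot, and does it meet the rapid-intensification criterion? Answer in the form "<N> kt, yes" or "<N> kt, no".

46 kt, yes

V₁: ΔP = 42, V ≈ 6.2 × 42^0.649 ≈ 70.13 kt.
V₂: ΔP = 65, V ≈ 6.2 × 65^0.649 ≈ 93.10 kt.
ΔV over 12 h = 22.97 kt → 24 h equivalent = 22.97 × 24/12 ≈ 45.94 kt.
46 kt ≥ 30 kt ⇒ rapid intensification.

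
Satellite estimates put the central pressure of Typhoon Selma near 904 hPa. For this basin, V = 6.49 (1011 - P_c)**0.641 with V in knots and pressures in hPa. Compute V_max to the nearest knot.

ΔP = 1011 − 904 = 107 hPa.
107^0.641 ≈ 19.991.
V ≈ 6.49 × 19.991 ≈ 129.7 kt.

130 kt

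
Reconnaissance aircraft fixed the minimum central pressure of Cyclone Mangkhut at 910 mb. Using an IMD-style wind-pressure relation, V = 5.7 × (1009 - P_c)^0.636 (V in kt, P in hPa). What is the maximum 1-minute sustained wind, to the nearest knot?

106 kt

ΔP = 1009 − 910 = 99 mb.
99^0.636 ≈ 18.588.
V ≈ 5.7 × 18.588 ≈ 105.9 kt.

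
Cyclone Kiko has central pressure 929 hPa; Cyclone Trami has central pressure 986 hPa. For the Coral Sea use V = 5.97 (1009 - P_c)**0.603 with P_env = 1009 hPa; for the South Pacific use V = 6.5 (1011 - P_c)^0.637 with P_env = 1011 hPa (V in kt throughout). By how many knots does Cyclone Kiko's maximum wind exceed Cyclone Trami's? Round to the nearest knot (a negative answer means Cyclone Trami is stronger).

33 kt

Cyclone Kiko: ΔP = 80; V ≈ 5.97 × 80^0.603 ≈ 83.86 kt.
Cyclone Trami: ΔP = 25; V ≈ 6.5 × 25^0.637 ≈ 50.51 kt.
Difference ≈ 83.86 − 50.51 = 33.35 → 33 kt.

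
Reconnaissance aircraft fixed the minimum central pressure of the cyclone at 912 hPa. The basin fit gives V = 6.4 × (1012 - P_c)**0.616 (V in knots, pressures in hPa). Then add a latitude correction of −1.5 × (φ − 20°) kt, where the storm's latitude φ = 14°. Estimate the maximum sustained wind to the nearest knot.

ΔP = 1012 − 912 = 100 hPa.
100^0.616 ≈ 17.061.
V ≈ 6.4 × 17.061 ≈ 109.2 kt.
Latitude correction: −1.5 × (14 − 20) = 9 kt.
Corrected V ≈ 118.2 kt → 118 kt.

118 kt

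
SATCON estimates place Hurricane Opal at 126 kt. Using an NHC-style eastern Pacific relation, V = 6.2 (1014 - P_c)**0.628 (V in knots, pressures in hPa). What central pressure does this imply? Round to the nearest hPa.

ΔP = (V / 6.2)^(1/0.628) = (126/6.2)^1.592.
126/6.2 = 20.323; 20.323^1.592 ≈ 121.00 hPa.
P_c = 1014 − 121.00 = 893.00 ≈ 893 hPa.

893 hPa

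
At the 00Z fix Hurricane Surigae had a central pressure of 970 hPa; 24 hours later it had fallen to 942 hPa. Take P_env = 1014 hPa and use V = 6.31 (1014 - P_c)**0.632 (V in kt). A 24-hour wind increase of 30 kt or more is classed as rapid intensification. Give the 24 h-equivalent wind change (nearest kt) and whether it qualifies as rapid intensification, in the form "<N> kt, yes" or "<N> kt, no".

25 kt, no

V₁: ΔP = 44, V ≈ 6.31 × 44^0.632 ≈ 68.97 kt.
V₂: ΔP = 72, V ≈ 6.31 × 72^0.632 ≈ 94.16 kt.
ΔV over 24 h = 25.19 kt → 24 h equivalent = 25.19 × 24/24 ≈ 25.19 kt.
25 kt < 30 kt ⇒ not rapid intensification.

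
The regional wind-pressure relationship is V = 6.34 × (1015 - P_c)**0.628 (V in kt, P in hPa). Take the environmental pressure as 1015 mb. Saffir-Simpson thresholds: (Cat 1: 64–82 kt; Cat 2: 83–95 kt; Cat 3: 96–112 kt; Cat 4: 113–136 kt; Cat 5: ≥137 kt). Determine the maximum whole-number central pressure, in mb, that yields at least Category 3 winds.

Category 3 begins at V = 96 kt.
Required ΔP = (96/6.34)^(1/0.628) = 15.142^1.592 ≈ 75.73 mb.
P_c ≤ 1015 − 75.73 = 939.27, so the highest integer P_c is 939 mb.

939 mb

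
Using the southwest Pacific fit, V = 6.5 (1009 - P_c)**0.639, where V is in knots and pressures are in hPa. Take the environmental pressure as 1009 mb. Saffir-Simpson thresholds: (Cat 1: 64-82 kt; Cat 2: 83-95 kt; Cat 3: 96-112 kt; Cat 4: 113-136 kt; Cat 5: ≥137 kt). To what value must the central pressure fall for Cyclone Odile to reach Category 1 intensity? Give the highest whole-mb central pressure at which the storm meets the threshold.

Category 1 begins at V = 64 kt.
Required ΔP = (64/6.5)^(1/0.639) = 9.846^1.565 ≈ 35.84 mb.
P_c ≤ 1009 − 35.84 = 973.16, so the highest integer P_c is 973 mb.

973 mb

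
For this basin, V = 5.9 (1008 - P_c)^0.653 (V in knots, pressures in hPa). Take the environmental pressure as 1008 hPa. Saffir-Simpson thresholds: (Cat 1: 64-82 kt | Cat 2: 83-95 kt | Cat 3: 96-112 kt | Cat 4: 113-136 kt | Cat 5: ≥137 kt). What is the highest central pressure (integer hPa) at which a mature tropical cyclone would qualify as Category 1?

969 hPa

Category 1 begins at V = 64 kt.
Required ΔP = (64/5.9)^(1/0.653) = 10.847^1.531 ≈ 38.50 hPa.
P_c ≤ 1008 − 38.50 = 969.50, so the highest integer P_c is 969 hPa.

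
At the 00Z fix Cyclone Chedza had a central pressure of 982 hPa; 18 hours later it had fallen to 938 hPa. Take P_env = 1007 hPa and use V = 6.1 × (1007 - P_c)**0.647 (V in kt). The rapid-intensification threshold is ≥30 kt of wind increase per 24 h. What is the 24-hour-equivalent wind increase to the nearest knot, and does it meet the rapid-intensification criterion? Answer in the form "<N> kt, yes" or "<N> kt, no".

61 kt, yes

V₁: ΔP = 25, V ≈ 6.1 × 25^0.647 ≈ 48.95 kt.
V₂: ΔP = 69, V ≈ 6.1 × 69^0.647 ≈ 94.42 kt.
ΔV over 18 h = 45.47 kt → 24 h equivalent = 45.47 × 24/18 ≈ 60.63 kt.
61 kt ≥ 30 kt ⇒ rapid intensification.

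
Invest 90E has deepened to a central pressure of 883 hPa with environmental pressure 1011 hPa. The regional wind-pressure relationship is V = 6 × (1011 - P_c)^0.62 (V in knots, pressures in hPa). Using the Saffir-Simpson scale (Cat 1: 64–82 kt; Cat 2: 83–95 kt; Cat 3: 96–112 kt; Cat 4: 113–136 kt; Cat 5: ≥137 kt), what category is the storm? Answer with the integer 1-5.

ΔP = 1011 − 883 = 128 hPa.
V ≈ 6 × 128^0.62 = 6 × 20.25 ≈ 122 kt.
122 kt falls in the Category 4 band.

4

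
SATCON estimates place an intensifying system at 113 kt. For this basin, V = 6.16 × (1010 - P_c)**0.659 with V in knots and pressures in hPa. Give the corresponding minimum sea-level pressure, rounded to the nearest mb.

ΔP = (V / 6.16)^(1/0.659) = (113/6.16)^1.517.
113/6.16 = 18.344; 18.344^1.517 ≈ 82.66 mb.
P_c = 1010 − 82.66 = 927.34 ≈ 927 mb.

927 mb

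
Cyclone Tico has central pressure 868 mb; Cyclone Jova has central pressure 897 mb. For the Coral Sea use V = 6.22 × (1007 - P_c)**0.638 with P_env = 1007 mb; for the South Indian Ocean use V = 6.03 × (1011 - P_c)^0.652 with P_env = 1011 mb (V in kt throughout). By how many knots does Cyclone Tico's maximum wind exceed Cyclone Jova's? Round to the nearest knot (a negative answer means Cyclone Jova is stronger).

13 kt

Cyclone Tico: ΔP = 139; V ≈ 6.22 × 139^0.638 ≈ 144.89 kt.
Cyclone Jova: ΔP = 114; V ≈ 6.03 × 114^0.652 ≈ 132.26 kt.
Difference ≈ 144.89 − 132.26 = 12.63 → 13 kt.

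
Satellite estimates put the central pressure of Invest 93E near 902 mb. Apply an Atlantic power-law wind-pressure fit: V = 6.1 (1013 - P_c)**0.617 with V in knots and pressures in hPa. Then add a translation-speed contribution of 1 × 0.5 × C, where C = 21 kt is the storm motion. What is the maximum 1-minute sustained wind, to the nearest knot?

122 kt

ΔP = 1013 − 902 = 111 mb.
111^0.617 ≈ 18.279.
V ≈ 6.1 × 18.279 ≈ 111.5 kt.
Translation term: 1 × 0.5 × 21 = 10.5 kt.
Corrected V ≈ 122 kt → 122 kt.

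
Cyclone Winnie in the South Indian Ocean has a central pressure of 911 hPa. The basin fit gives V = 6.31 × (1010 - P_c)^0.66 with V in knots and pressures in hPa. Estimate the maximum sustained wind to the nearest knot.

131 kt

ΔP = 1010 − 911 = 99 hPa.
99^0.66 ≈ 20.755.
V ≈ 6.31 × 20.755 ≈ 131.0 kt.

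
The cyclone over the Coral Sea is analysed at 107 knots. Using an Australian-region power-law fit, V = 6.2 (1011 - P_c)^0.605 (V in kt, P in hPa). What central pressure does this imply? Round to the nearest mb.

900 mb

ΔP = (V / 6.2)^(1/0.605) = (107/6.2)^1.653.
107/6.2 = 17.258; 17.258^1.653 ≈ 110.82 mb.
P_c = 1011 − 110.82 = 900.18 ≈ 900 mb.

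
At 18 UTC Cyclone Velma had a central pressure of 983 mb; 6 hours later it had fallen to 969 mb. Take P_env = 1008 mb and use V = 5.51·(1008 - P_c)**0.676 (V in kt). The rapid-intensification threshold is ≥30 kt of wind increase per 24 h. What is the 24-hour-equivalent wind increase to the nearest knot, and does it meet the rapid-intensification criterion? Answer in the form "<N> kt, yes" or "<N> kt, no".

V₁: ΔP = 25, V ≈ 5.51 × 25^0.676 ≈ 48.55 kt.
V₂: ΔP = 39, V ≈ 5.51 × 39^0.676 ≈ 65.57 kt.
ΔV over 6 h = 17.02 kt → 24 h equivalent = 17.02 × 24/6 ≈ 68.08 kt.
68 kt ≥ 30 kt ⇒ rapid intensification.

68 kt, yes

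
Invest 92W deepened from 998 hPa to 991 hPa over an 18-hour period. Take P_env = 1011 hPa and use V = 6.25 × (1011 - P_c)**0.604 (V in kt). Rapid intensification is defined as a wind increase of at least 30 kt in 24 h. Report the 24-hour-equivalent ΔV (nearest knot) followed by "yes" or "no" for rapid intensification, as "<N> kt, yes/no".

12 kt, no

V₁: ΔP = 13, V ≈ 6.25 × 13^0.604 ≈ 29.42 kt.
V₂: ΔP = 20, V ≈ 6.25 × 20^0.604 ≈ 38.17 kt.
ΔV over 18 h = 8.75 kt → 24 h equivalent = 8.75 × 24/18 ≈ 11.67 kt.
12 kt < 30 kt ⇒ not rapid intensification.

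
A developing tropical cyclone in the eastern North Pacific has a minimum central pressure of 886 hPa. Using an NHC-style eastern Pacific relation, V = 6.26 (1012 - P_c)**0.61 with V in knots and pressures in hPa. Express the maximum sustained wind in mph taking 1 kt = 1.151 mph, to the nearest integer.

ΔP = 1012 − 886 = 126 hPa.
V ≈ 6.26 × 126^0.61 = 6.26 × 19.108 ≈ 119.619 kt.
119.619 × 1.151 ≈ 137.68 mph → 138 mph.

138 mph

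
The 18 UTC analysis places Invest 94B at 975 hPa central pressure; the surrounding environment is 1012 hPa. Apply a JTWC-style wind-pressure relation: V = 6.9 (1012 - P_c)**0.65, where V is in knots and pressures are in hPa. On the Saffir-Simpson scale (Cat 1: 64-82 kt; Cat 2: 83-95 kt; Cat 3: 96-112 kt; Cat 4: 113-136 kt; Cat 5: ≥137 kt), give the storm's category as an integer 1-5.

ΔP = 1012 − 975 = 37 hPa.
V ≈ 6.9 × 37^0.65 = 6.9 × 10.46 ≈ 72 kt.
72 kt falls in the Category 1 band.

1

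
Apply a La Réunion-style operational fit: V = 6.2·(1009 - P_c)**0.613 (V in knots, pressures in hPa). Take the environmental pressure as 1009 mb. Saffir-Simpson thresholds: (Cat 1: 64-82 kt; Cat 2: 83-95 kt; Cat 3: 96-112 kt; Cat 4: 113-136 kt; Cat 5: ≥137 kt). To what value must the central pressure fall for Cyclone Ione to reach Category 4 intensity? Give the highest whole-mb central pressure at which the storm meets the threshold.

Category 4 begins at V = 113 kt.
Required ΔP = (113/6.2)^(1/0.613) = 18.226^1.631 ≈ 113.92 mb.
P_c ≤ 1009 − 113.92 = 895.08, so the highest integer P_c is 895 mb.

895 mb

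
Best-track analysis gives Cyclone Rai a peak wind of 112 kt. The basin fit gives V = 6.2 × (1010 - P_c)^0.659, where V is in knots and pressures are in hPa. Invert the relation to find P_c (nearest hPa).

ΔP = (V / 6.2)^(1/0.659) = (112/6.2)^1.517.
112/6.2 = 18.065; 18.065^1.517 ≈ 80.76 hPa.
P_c = 1010 − 80.76 = 929.24 ≈ 929 hPa.

929 hPa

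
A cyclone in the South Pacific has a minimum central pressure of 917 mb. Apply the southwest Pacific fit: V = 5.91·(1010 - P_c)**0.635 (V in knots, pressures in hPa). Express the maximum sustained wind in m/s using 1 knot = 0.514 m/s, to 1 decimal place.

ΔP = 1010 − 917 = 93 mb.
V ≈ 5.91 × 93^0.635 = 5.91 × 17.782 ≈ 105.093 kt.
105.093 × 0.514 ≈ 54.02 m/s → 54.0 m/s.

54.0 m/s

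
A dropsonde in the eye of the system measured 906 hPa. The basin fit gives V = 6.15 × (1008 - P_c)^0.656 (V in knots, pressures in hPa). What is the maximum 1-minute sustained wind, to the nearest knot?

ΔP = 1008 − 906 = 102 hPa.
102^0.656 ≈ 20.780.
V ≈ 6.15 × 20.780 ≈ 127.8 kt.

128 kt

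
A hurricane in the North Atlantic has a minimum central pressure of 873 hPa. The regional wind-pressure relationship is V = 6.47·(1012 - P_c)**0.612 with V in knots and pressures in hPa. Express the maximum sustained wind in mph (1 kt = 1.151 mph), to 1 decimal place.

ΔP = 1012 − 873 = 139 hPa.
V ≈ 6.47 × 139^0.612 = 6.47 × 20.489 ≈ 132.565 kt.
132.565 × 1.151 ≈ 152.58 mph → 152.6 mph.

152.6 mph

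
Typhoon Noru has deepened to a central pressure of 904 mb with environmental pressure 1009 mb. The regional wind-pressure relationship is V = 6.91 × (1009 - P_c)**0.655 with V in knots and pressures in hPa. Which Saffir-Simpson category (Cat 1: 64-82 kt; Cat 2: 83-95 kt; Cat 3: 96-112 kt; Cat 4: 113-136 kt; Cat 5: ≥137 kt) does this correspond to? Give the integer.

5

ΔP = 1009 − 904 = 105 mb.
V ≈ 6.91 × 105^0.655 = 6.91 × 21.08 ≈ 146 kt.
146 kt falls in the Category 5 band.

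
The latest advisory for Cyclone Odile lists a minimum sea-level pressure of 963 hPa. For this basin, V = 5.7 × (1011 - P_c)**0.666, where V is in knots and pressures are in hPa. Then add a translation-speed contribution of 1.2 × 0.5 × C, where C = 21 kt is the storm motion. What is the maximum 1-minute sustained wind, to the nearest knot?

ΔP = 1011 − 963 = 48 hPa.
48^0.666 ≈ 13.174.
V ≈ 5.7 × 13.174 ≈ 75.1 kt.
Translation term: 1.2 × 0.5 × 21 = 12.6 kt.
Corrected V ≈ 87.7 kt → 88 kt.

88 kt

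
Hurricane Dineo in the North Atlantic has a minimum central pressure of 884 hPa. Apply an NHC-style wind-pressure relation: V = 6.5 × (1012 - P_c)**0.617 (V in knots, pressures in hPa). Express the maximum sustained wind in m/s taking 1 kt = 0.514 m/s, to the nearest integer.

67 m/s

ΔP = 1012 − 884 = 128 hPa.
V ≈ 6.5 × 128^0.617 = 6.5 × 19.959 ≈ 129.736 kt.
129.736 × 0.514 ≈ 66.68 m/s → 67 m/s.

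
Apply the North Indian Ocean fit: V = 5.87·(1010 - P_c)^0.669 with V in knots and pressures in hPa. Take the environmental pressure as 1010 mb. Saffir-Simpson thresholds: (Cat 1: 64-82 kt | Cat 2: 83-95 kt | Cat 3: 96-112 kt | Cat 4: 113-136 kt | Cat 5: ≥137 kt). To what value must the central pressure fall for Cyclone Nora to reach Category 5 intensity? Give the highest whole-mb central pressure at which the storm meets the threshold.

899 mb

Category 5 begins at V = 137 kt.
Required ΔP = (137/5.87)^(1/0.669) = 23.339^1.495 ≈ 110.91 mb.
P_c ≤ 1010 − 110.91 = 899.09, so the highest integer P_c is 899 mb.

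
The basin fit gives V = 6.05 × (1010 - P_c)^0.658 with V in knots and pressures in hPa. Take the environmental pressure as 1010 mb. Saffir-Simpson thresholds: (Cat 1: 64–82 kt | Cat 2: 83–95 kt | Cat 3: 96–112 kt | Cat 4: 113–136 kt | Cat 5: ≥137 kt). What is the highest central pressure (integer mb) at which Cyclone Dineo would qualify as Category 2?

956 mb

Category 2 begins at V = 83 kt.
Required ΔP = (83/6.05)^(1/0.658) = 13.719^1.520 ≈ 53.51 mb.
P_c ≤ 1010 − 53.51 = 956.49, so the highest integer P_c is 956 mb.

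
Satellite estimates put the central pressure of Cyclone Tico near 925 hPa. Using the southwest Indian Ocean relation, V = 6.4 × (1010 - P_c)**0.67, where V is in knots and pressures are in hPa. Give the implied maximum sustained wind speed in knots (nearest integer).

126 kt

ΔP = 1010 − 925 = 85 hPa.
85^0.67 ≈ 19.621.
V ≈ 6.4 × 19.621 ≈ 125.6 kt.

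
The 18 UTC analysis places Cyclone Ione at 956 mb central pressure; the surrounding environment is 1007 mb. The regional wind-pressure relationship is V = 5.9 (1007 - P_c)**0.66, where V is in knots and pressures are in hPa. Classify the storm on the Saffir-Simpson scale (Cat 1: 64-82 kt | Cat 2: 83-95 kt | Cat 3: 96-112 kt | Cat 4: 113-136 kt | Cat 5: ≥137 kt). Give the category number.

1

ΔP = 1007 − 956 = 51 mb.
V ≈ 5.9 × 51^0.66 = 5.9 × 13.40 ≈ 79 kt.
79 kt falls in the Category 1 band.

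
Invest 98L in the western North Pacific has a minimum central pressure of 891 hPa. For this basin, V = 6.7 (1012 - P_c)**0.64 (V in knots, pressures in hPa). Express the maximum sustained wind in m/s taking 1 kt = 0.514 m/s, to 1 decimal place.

ΔP = 1012 − 891 = 121 hPa.
V ≈ 6.7 × 121^0.64 = 6.7 × 21.527 ≈ 144.231 kt.
144.231 × 0.514 ≈ 74.13 m/s → 74.1 m/s.

74.1 m/s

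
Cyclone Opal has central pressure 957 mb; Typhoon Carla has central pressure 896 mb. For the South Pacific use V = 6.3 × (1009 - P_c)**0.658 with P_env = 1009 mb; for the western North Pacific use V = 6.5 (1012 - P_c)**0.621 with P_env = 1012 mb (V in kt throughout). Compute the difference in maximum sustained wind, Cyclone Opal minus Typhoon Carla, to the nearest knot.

-40 kt

Cyclone Opal: ΔP = 52; V ≈ 6.3 × 52^0.658 ≈ 84.81 kt.
Typhoon Carla: ΔP = 116; V ≈ 6.5 × 116^0.621 ≈ 124.43 kt.
Difference ≈ 84.81 − 124.43 = -39.62 → -40 kt.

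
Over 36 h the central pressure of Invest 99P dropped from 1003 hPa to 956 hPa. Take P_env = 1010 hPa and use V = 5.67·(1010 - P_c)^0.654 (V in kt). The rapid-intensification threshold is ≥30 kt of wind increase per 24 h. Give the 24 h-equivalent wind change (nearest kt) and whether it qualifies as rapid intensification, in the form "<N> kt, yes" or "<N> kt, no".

V₁: ΔP = 7, V ≈ 5.67 × 7^0.654 ≈ 20.24 kt.
V₂: ΔP = 54, V ≈ 5.67 × 54^0.654 ≈ 77.01 kt.
ΔV over 36 h = 56.77 kt → 24 h equivalent = 56.77 × 24/36 ≈ 37.85 kt.
38 kt ≥ 30 kt ⇒ rapid intensification.

38 kt, yes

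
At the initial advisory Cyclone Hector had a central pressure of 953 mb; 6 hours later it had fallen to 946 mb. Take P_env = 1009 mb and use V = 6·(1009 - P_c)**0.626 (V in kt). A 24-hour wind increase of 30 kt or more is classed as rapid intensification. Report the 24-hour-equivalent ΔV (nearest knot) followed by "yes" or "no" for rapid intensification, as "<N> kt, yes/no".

23 kt, no

V₁: ΔP = 56, V ≈ 6 × 56^0.626 ≈ 74.56 kt.
V₂: ΔP = 63, V ≈ 6 × 63^0.626 ≈ 80.27 kt.
ΔV over 6 h = 5.71 kt → 24 h equivalent = 5.71 × 24/6 ≈ 22.84 kt.
23 kt < 30 kt ⇒ not rapid intensification.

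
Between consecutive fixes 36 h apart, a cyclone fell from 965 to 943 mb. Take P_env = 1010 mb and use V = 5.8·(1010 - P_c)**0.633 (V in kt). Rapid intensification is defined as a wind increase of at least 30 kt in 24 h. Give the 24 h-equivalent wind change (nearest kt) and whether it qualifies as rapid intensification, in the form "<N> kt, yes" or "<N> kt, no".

V₁: ΔP = 45, V ≈ 5.8 × 45^0.633 ≈ 64.55 kt.
V₂: ΔP = 67, V ≈ 5.8 × 67^0.633 ≈ 83.05 kt.
ΔV over 36 h = 18.50 kt → 24 h equivalent = 18.50 × 24/36 ≈ 12.33 kt.
12 kt < 30 kt ⇒ not rapid intensification.

12 kt, no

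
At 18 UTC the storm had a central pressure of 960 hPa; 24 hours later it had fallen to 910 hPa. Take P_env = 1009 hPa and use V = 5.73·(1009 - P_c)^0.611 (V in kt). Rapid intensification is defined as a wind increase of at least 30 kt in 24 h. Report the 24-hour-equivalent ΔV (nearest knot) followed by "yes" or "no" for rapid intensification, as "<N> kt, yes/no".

V₁: ΔP = 49, V ≈ 5.73 × 49^0.611 ≈ 61.78 kt.
V₂: ΔP = 99, V ≈ 5.73 × 99^0.611 ≈ 94.95 kt.
ΔV over 24 h = 33.17 kt → 24 h equivalent = 33.17 × 24/24 ≈ 33.17 kt.
33 kt ≥ 30 kt ⇒ rapid intensification.

33 kt, yes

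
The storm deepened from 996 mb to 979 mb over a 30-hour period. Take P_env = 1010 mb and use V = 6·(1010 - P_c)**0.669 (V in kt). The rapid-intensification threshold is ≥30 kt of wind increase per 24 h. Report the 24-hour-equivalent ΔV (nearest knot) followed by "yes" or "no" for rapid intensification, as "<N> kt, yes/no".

V₁: ΔP = 14, V ≈ 6 × 14^0.669 ≈ 35.07 kt.
V₂: ΔP = 31, V ≈ 6 × 31^0.669 ≈ 59.69 kt.
ΔV over 30 h = 24.62 kt → 24 h equivalent = 24.62 × 24/30 ≈ 19.70 kt.
20 kt < 30 kt ⇒ not rapid intensification.

20 kt, no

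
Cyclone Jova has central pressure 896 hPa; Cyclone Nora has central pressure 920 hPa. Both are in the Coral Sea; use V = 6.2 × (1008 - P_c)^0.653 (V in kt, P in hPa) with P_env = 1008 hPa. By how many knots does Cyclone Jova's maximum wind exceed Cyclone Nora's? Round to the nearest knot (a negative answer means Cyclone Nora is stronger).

20 kt

Cyclone Jova: ΔP = 112; V ≈ 6.2 × 112^0.653 ≈ 135.06 kt.
Cyclone Nora: ΔP = 88; V ≈ 6.2 × 88^0.653 ≈ 115.38 kt.
Difference ≈ 135.06 − 115.38 = 19.68 → 20 kt.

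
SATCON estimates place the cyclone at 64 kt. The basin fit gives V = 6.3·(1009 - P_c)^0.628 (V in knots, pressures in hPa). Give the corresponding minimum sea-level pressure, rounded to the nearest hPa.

969 hPa

ΔP = (V / 6.3)^(1/0.628) = (64/6.3)^1.592.
64/6.3 = 10.159; 10.159^1.592 ≈ 40.11 hPa.
P_c = 1009 − 40.11 = 968.89 ≈ 969 hPa.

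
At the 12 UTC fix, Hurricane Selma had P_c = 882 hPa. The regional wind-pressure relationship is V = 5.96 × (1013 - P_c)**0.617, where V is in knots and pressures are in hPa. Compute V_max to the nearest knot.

121 kt

ΔP = 1013 − 882 = 131 hPa.
131^0.617 ≈ 20.247.
V ≈ 5.96 × 20.247 ≈ 120.7 kt.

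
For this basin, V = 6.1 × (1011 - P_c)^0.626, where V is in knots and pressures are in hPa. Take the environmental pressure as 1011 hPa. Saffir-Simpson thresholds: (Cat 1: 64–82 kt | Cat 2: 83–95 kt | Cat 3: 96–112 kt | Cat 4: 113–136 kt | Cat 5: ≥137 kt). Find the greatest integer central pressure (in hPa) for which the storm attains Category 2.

Category 2 begins at V = 83 kt.
Required ΔP = (83/6.1)^(1/0.626) = 13.607^1.597 ≈ 64.73 hPa.
P_c ≤ 1011 − 64.73 = 946.27, so the highest integer P_c is 946 hPa.

946 hPa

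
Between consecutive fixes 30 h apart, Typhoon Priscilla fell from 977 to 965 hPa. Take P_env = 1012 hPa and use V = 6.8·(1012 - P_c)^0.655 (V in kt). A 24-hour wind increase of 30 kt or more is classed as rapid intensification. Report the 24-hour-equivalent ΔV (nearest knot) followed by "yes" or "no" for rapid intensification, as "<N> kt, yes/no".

V₁: ΔP = 35, V ≈ 6.8 × 35^0.655 ≈ 69.80 kt.
V₂: ΔP = 47, V ≈ 6.8 × 47^0.655 ≈ 84.67 kt.
ΔV over 30 h = 14.87 kt → 24 h equivalent = 14.87 × 24/30 ≈ 11.90 kt.
12 kt < 30 kt ⇒ not rapid intensification.

12 kt, no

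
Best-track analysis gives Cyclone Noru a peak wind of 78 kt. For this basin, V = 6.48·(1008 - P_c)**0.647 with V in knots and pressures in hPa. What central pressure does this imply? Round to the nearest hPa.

961 hPa

ΔP = (V / 6.48)^(1/0.647) = (78/6.48)^1.546.
78/6.48 = 12.037; 12.037^1.546 ≈ 46.78 hPa.
P_c = 1008 − 46.78 = 961.22 ≈ 961 hPa.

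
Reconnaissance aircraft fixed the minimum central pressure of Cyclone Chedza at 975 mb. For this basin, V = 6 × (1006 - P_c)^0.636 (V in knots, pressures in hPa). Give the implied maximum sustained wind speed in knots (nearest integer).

53 kt

ΔP = 1006 − 975 = 31 mb.
31^0.636 ≈ 8.882.
V ≈ 6 × 8.882 ≈ 53.3 kt.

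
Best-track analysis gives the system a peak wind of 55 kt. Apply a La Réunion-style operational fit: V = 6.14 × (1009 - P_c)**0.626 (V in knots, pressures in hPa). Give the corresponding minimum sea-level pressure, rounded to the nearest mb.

976 mb

ΔP = (V / 6.14)^(1/0.626) = (55/6.14)^1.597.
55/6.14 = 8.958; 8.958^1.597 ≈ 33.20 mb.
P_c = 1009 − 33.20 = 975.80 ≈ 976 mb.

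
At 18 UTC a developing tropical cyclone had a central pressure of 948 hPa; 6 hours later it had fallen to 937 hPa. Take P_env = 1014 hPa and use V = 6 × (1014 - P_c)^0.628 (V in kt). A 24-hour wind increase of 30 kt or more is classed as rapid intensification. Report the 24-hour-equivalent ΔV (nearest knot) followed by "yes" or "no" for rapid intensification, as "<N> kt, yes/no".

V₁: ΔP = 66, V ≈ 6 × 66^0.628 ≈ 83.33 kt.
V₂: ΔP = 77, V ≈ 6 × 77^0.628 ≈ 91.81 kt.
ΔV over 6 h = 8.48 kt → 24 h equivalent = 8.48 × 24/6 ≈ 33.92 kt.
34 kt ≥ 30 kt ⇒ rapid intensification.

34 kt, yes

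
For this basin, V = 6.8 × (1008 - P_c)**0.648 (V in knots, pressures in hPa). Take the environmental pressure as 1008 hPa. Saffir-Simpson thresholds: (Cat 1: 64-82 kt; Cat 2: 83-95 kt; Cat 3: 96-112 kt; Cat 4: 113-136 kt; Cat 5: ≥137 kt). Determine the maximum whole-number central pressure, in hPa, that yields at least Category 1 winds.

976 hPa

Category 1 begins at V = 64 kt.
Required ΔP = (64/6.8)^(1/0.648) = 9.412^1.543 ≈ 31.81 hPa.
P_c ≤ 1008 − 31.81 = 976.19, so the highest integer P_c is 976 hPa.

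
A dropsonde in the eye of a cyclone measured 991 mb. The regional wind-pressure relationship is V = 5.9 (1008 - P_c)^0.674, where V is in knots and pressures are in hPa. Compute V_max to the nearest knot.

40 kt

ΔP = 1008 − 991 = 17 mb.
17^0.674 ≈ 6.750.
V ≈ 5.9 × 6.750 ≈ 39.8 kt.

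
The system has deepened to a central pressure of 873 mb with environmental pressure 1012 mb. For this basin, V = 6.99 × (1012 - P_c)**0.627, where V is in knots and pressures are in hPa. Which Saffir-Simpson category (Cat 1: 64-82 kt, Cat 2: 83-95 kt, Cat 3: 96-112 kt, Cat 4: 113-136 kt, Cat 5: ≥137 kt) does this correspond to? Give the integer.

5

ΔP = 1012 − 873 = 139 mb.
V ≈ 6.99 × 139^0.627 = 6.99 × 22.06 ≈ 154 kt.
154 kt falls in the Category 5 band.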